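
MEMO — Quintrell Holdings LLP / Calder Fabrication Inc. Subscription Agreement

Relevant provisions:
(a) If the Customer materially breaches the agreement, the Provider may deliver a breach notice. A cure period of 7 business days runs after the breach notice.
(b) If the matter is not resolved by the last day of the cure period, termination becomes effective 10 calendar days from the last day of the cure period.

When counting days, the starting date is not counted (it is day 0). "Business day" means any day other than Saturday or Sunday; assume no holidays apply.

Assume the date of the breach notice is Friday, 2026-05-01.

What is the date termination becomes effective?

2026-05-22

From Friday, 2026-05-01, 7 business days (May 4, May 5, May 6, May 7, May 8, May 11, May 12, skipping weekends) brings us to Tuesday, 2026-05-12, which is the last day of the cure period.
The date termination becomes effective: 2026-05-12 + 10 days = 2026-05-22.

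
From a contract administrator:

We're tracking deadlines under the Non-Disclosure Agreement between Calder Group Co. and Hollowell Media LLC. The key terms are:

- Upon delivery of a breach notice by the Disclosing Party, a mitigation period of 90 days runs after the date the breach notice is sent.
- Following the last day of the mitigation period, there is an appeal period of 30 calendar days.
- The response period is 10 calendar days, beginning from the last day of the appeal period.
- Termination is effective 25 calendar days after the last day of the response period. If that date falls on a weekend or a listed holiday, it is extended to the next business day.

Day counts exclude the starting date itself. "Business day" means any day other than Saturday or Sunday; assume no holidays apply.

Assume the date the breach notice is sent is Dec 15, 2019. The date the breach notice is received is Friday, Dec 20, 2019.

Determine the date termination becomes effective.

May 18, 2020

Adding 90 calendar days to Dec 15, 2019 gives Mar 14, 2020, which is the last day of the mitigation period.
The last day of the appeal period: 30 calendar days after Mar 14, 2020 is Apr 13, 2020.
Adding 10 calendar days to Apr 13, 2020 gives Apr 23, 2020, which is the last day of the response period.
The date termination becomes effective: Apr 23, 2020 + 25 days = May 18, 2020. May 18, 2020 is a Monday, so no roll-forward applies.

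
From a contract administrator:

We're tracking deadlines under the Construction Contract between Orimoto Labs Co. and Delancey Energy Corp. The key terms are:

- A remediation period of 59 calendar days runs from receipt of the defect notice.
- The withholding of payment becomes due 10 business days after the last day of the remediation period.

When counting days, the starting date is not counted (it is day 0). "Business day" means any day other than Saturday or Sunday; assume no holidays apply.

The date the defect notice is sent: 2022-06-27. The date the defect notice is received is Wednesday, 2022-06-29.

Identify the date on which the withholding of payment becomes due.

The last day of the remediation period: 59 calendar days after 2022-06-29 is 2022-08-27.
The date on which the withholding of payment becomes due: counting 10 business days from Saturday, 2022-08-27 (Aug 29, Aug 30, Aug 31, Sep 1, Sep 2, Sep 5, Sep 6, Sep 7, Sep 8, Sep 9, skipping weekends) reaches Friday, 2022-09-09.

2022-09-09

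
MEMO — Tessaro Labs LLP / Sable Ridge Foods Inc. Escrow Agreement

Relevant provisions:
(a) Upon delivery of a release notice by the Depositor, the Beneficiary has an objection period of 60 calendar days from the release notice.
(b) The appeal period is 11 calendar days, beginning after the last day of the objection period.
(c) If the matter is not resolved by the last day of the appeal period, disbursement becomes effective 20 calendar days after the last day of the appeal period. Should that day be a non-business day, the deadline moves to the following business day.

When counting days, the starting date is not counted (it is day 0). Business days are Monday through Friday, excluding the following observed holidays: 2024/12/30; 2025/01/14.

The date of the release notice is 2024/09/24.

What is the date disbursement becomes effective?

Adding 60 calendar days to 2024/09/24 gives 2024/11/23, which is the last day of the objection period.
Adding 11 calendar days to 2024/11/23 gives 2024/12/04, which is the last day of the appeal period.
The date disbursement becomes effective: 20 calendar days after 2024/12/04 is 2024/12/24. 2024/12/24 is a Tuesday and is not a listed holiday, so no roll-forward applies.

2024/12/24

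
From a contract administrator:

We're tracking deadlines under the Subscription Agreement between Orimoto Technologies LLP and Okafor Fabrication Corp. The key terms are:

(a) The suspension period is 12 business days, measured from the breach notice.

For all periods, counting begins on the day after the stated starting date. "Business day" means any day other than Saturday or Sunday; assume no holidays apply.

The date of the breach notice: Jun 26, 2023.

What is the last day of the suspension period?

The last day of the suspension period: counting 12 business days from Monday, Jun 26, 2023 (Jun 27, Jun 28, Jun 29, Jun 30, …, Jul 10, Jul 11, Jul 12, skipping weekends) reaches Wednesday, Jul 12, 2023.

Jul 12, 2023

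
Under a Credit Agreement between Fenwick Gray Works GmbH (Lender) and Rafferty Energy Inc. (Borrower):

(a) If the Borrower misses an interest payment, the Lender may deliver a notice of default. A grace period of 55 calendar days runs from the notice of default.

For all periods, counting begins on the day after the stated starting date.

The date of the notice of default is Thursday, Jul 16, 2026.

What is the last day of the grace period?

The last day of the grace period: 55 calendar days after Jul 16, 2026 is Sep 9, 2026.

Sep 9, 2026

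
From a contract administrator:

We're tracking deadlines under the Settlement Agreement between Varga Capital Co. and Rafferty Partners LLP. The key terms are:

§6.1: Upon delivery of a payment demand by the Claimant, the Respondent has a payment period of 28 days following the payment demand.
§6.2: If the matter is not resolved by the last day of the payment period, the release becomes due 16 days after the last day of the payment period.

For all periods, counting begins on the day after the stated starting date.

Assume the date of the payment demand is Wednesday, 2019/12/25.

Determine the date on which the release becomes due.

The last day of the payment period: 28 calendar days after 2019/12/25 is 2020/01/22.
Adding 16 calendar days to 2020/01/22 gives 2020/02/07, which is the date on which the release becomes due.

2020/02/07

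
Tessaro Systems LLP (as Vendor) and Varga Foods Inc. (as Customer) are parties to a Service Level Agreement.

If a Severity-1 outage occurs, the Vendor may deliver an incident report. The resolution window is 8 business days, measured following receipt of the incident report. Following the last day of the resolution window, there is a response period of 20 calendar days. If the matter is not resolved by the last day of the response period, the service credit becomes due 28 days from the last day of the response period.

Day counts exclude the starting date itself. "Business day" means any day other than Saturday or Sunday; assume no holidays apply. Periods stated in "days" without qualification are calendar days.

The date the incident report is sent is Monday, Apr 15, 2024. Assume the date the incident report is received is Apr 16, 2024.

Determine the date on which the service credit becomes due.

Jun 13, 2024

The last day of the resolution window: 8 business days after Tuesday, Apr 16, 2024, skipping weekends — Apr 17, Apr 18, Apr 19, Apr 22, Apr 23, Apr 24, Apr 25, Apr 26 — lands on Friday, Apr 26, 2024.
The last day of the response period: Apr 26, 2024 + 20 days = May 16, 2024.
Adding 28 calendar days to May 16, 2024 gives Jun 13, 2024, which is the date on which the service credit becomes due.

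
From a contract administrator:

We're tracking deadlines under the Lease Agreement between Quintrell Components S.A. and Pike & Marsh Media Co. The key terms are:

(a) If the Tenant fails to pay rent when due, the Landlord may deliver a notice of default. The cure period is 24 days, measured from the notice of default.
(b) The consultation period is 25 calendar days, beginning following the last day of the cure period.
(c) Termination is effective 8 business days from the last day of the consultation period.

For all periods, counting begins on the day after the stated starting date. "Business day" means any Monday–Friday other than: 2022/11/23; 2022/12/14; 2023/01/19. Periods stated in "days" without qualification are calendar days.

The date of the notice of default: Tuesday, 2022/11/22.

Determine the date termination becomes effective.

2023/01/23

The last day of the cure period: 24 calendar days after 2022/11/22 is 2022/12/16.
The last day of the consultation period: 2022/12/16 + 25 days = 2023/01/10.
From Tuesday, 2023/01/10, 8 business days (Jan 11, Jan 12, Jan 13, Jan 16, Jan 17, Jan 18, Jan 20, Jan 23, skipping weekends and the listed holiday on Jan 19) brings us to Monday, 2023/01/23, which is the date termination becomes effective.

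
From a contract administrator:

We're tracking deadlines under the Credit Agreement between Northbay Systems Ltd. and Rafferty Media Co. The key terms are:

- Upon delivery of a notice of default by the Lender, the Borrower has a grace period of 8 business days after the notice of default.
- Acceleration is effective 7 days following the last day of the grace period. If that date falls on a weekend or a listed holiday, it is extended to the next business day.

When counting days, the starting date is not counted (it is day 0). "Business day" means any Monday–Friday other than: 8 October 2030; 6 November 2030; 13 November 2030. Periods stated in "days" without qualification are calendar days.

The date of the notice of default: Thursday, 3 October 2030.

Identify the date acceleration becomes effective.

The last day of the grace period: counting 8 business days from Thursday, 3 October 2030 (Oct 4, Oct 7, Oct 9, Oct 10, Oct 11, Oct 14, Oct 15, Oct 16, skipping weekends and the listed holiday on Oct 8) reaches Wednesday, 16 October 2030.
Adding 7 calendar days to 16 October 2030 gives 23 October 2030, which is the date acceleration becomes effective. 23 October 2030 is a Wednesday and is not a listed holiday, so no roll-forward applies.

23 October 2030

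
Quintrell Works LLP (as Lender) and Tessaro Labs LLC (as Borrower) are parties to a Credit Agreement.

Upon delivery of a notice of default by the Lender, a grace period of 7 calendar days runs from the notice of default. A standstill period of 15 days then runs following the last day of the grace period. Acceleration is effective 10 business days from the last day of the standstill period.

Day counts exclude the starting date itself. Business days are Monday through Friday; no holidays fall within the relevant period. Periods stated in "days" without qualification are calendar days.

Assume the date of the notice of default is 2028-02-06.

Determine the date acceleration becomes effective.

Adding 7 calendar days to 2028-02-06 gives 2028-02-13, which is the last day of the grace period.
The last day of the standstill period: 15 calendar days after 2028-02-13 is 2028-02-28.
The date acceleration becomes effective: counting 10 business days from Monday, 2028-02-28 (Feb 29, Mar 1, Mar 2, Mar 3, Mar 6, Mar 7, Mar 8, Mar 9, Mar 10, Mar 13, skipping weekends) reaches Monday, 2028-03-13.

2028-03-13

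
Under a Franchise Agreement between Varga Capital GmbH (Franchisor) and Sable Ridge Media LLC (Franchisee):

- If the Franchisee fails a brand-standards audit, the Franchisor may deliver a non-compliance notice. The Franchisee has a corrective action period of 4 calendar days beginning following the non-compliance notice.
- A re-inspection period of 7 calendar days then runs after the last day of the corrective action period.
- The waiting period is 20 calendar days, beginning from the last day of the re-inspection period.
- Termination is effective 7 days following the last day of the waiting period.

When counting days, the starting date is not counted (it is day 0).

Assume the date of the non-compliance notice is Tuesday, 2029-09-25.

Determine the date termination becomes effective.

2029-11-02

The last day of the corrective action period: 2029-09-25 + 4 days = 2029-09-29.
The last day of the re-inspection period: 2029-09-29 + 7 days = 2029-10-06.
Adding 20 calendar days to 2029-10-06 gives 2029-10-26, which is the last day of the waiting period.
The date termination becomes effective: 2029-10-26 + 7 days = 2029-11-02.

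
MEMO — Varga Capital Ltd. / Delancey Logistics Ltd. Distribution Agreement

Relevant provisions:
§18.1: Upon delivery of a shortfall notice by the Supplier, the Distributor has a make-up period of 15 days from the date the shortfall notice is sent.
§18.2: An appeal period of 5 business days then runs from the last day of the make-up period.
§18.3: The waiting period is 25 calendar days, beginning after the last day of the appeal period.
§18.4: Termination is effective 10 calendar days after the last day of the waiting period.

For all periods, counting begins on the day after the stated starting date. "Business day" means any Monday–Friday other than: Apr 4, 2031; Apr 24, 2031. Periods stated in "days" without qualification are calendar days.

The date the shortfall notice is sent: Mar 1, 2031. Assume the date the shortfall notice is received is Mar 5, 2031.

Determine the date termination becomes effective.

Adding 15 calendar days to Mar 1, 2031 gives Mar 16, 2031, which is the last day of the make-up period.
The last day of the appeal period: 5 business days after Sunday, Mar 16, 2031, skipping weekends — Mar 17, Mar 18, Mar 19, Mar 20, Mar 21 — lands on Friday, Mar 21, 2031.
The last day of the waiting period: Mar 21, 2031 + 25 days = Apr 15, 2031.
Adding 10 calendar days to Apr 15, 2031 gives Apr 25, 2031, which is the date termination becomes effective.

Apr 25, 2031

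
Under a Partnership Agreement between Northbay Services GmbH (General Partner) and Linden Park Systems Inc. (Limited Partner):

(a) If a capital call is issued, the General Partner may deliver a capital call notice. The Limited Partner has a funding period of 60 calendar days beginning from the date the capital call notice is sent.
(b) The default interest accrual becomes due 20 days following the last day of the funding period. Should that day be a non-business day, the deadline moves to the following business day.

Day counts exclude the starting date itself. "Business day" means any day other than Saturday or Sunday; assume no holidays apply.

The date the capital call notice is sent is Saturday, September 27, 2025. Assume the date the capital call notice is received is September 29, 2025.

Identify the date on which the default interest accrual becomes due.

Adding 60 calendar days to September 27, 2025 gives November 26, 2025, which is the last day of the funding period.
The date on which the default interest accrual becomes due: 20 calendar days after November 26, 2025 is December 16, 2025. December 16, 2025 is a Tuesday, so no roll-forward applies.

December 16, 2025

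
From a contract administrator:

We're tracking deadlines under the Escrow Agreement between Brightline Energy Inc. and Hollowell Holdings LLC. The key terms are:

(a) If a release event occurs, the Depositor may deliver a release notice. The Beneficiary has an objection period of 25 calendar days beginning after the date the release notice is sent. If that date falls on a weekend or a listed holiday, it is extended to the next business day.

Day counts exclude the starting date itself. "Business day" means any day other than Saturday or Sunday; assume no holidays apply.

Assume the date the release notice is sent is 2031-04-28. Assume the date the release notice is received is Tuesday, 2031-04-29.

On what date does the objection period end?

The last day of the objection period: 25 calendar days after 2031-04-28 is 2031-05-23. 2031-05-23 is a Friday, so no roll-forward applies.

2031-05-23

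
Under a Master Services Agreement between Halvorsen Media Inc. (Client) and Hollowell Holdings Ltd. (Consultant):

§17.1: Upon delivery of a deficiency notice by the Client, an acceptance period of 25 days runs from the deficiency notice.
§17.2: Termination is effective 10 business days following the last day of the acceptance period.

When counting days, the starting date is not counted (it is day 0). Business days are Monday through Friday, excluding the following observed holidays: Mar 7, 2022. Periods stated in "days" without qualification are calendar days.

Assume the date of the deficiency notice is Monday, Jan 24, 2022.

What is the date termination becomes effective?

Mar 4, 2022

The last day of the acceptance period: 25 calendar days after Jan 24, 2022 is Feb 18, 2022.
The date termination becomes effective: counting 10 business days from Friday, Feb 18, 2022 (Feb 21, Feb 22, Feb 23, Feb 24, Feb 25, Feb 28, Mar 1, Mar 2, Mar 3, Mar 4, skipping weekends) reaches Friday, Mar 4, 2022.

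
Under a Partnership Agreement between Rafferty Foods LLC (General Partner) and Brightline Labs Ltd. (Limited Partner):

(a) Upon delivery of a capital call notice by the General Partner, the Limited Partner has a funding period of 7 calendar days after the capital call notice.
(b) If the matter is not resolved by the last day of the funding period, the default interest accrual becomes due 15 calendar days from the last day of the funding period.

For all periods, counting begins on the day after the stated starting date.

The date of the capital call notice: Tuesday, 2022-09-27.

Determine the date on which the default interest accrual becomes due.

2022-10-19

Adding 7 calendar days to 2022-09-27 gives 2022-10-04, which is the last day of the funding period.
The date on which the default interest accrual becomes due: 15 calendar days after 2022-10-04 is 2022-10-19.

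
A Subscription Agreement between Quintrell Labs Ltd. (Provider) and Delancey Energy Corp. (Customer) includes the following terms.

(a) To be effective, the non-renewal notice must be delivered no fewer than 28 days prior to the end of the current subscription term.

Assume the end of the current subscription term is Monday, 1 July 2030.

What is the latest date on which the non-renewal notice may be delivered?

3 June 2030

Counting back 28 calendar days from 1 July 2030 gives 3 June 2030.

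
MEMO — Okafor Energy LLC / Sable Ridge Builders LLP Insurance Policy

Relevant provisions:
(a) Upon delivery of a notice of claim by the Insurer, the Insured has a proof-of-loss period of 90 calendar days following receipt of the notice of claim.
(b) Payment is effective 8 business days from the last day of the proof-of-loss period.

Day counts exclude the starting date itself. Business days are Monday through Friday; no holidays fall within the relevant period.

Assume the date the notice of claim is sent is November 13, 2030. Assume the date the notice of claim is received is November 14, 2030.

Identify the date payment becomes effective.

February 24, 2031

The last day of the proof-of-loss period: 90 calendar days after November 14, 2030 is February 12, 2031.
From Wednesday, February 12, 2031, 8 business days (Feb 13, Feb 14, Feb 17, Feb 18, Feb 19, Feb 20, Feb 21, Feb 24, skipping weekends) brings us to Monday, February 24, 2031, which is the date payment becomes effective.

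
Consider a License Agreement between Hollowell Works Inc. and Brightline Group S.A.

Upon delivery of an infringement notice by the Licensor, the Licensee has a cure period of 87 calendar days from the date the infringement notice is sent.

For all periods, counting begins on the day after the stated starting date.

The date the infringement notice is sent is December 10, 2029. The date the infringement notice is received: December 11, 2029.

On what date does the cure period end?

March 7, 2030

The last day of the cure period: 87 calendar days after December 10, 2029 is March 7, 2030.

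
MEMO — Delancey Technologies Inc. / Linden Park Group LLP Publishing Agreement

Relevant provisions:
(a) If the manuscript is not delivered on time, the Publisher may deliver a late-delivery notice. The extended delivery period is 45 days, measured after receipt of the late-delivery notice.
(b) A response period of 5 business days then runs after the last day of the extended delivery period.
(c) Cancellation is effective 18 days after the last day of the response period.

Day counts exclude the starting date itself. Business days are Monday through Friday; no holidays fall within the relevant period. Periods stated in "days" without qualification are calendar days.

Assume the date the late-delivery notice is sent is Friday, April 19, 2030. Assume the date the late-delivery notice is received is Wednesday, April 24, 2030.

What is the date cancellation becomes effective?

The last day of the extended delivery period: April 24, 2030 + 45 days = June 8, 2030.
The last day of the response period: 5 business days after Saturday, June 8, 2030, skipping weekends — Jun 10, Jun 11, Jun 12, Jun 13, Jun 14 — lands on Friday, June 14, 2030.
Adding 18 calendar days to June 14, 2030 gives July 2, 2030, which is the date cancellation becomes effective.

July 2, 2030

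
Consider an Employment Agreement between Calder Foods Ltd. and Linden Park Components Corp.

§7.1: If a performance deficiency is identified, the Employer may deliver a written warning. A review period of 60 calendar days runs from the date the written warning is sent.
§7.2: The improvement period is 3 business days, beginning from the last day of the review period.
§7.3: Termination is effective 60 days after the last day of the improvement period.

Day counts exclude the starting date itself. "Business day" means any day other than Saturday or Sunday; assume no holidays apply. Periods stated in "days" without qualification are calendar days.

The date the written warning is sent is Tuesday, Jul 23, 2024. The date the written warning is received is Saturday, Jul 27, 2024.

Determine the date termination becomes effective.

Nov 24, 2024

The last day of the review period: 60 calendar days after Jul 23, 2024 is Sep 21, 2024.
The last day of the improvement period: counting 3 business days from Saturday, Sep 21, 2024 (Sep 23, Sep 24, Sep 25, skipping weekends) reaches Wednesday, Sep 25, 2024.
Adding 60 calendar days to Sep 25, 2024 gives Nov 24, 2024, which is the date termination becomes effective.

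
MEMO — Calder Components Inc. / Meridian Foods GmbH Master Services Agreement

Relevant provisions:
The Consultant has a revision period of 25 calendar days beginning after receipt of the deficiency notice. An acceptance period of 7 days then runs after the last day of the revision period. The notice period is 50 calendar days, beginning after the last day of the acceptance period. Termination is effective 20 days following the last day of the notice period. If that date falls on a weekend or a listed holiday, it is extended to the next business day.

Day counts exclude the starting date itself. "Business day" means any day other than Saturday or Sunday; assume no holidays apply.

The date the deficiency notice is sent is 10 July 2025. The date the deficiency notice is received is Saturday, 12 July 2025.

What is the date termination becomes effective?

The last day of the revision period: 25 calendar days after 12 July 2025 is 6 August 2025.
The last day of the acceptance period: 6 August 2025 + 7 days = 13 August 2025.
The last day of the notice period: 50 calendar days after 13 August 2025 is 2 October 2025.
Adding 20 calendar days to 2 October 2025 gives 22 October 2025, which is the date termination becomes effective. 22 October 2025 is a Wednesday, so no roll-forward applies.

22 October 2025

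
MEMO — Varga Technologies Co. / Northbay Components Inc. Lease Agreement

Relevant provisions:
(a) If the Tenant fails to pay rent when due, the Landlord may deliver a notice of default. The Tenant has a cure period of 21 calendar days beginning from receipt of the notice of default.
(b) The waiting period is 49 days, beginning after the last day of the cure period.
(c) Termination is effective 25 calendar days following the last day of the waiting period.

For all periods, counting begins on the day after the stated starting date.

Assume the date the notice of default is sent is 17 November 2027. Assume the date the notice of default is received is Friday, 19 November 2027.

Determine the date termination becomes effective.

Adding 21 calendar days to 19 November 2027 gives 10 December 2027, which is the last day of the cure period.
Adding 49 calendar days to 10 December 2027 gives 28 January 2028, which is the last day of the waiting period.
The date termination becomes effective: 25 calendar days after 28 January 2028 is 22 February 2028.

22 February 2028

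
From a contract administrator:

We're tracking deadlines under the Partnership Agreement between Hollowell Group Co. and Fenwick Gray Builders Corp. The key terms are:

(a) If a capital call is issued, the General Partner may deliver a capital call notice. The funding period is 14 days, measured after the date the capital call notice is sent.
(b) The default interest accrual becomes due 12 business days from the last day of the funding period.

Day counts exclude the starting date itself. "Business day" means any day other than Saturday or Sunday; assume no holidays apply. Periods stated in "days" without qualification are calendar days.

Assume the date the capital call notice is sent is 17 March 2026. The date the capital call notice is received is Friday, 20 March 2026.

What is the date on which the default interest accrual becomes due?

The last day of the funding period: 17 March 2026 + 14 days = 31 March 2026.
The date on which the default interest accrual becomes due: 12 business days after Tuesday, 31 March 2026, skipping weekends — Apr 1, Apr 2, Apr 3, Apr 6, …, Apr 14, Apr 15, Apr 16 — lands on Thursday, 16 April 2026.

16 April 2026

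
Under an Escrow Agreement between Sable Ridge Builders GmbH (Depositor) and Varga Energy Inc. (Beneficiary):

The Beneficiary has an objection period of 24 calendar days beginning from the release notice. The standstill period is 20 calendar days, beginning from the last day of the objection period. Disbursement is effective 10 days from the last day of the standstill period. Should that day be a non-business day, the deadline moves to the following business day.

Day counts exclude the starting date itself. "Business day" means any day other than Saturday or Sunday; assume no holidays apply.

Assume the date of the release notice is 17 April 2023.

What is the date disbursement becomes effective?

Adding 24 calendar days to 17 April 2023 gives 11 May 2023, which is the last day of the objection period.
The last day of the standstill period: 20 calendar days after 11 May 2023 is 31 May 2023.
Adding 10 calendar days to 31 May 2023 gives 10 June 2023, which is the date disbursement becomes effective. That falls on a Saturday, so it rolls to the next business day, Monday, 12 June 2023.

12 June 2023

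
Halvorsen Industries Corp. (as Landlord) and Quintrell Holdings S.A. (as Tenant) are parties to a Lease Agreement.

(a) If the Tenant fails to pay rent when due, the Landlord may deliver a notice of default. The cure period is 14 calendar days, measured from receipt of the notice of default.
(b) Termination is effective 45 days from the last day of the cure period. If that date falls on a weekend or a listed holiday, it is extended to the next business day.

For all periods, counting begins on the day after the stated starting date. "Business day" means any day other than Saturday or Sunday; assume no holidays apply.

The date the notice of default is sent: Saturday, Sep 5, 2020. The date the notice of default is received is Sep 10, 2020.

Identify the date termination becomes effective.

The last day of the cure period: Sep 10, 2020 + 14 days = Sep 24, 2020.
The date termination becomes effective: Sep 24, 2020 + 45 days = Nov 8, 2020. That falls on a Sunday, so it rolls to the next business day, Monday, Nov 9, 2020.

Nov 9, 2020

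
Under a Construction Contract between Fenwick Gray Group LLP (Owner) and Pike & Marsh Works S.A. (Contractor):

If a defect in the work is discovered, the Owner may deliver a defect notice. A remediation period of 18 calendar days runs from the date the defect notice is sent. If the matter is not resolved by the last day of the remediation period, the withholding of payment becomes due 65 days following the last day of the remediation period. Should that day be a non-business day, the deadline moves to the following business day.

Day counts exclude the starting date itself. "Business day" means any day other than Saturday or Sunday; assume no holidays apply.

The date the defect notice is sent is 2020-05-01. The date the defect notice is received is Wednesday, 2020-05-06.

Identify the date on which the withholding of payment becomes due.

The last day of the remediation period: 2020-05-01 + 18 days = 2020-05-19.
Adding 65 calendar days to 2020-05-19 gives 2020-07-23, which is the date on which the withholding of payment becomes due. 2020-07-23 is a Thursday, so no roll-forward applies.

2020-07-23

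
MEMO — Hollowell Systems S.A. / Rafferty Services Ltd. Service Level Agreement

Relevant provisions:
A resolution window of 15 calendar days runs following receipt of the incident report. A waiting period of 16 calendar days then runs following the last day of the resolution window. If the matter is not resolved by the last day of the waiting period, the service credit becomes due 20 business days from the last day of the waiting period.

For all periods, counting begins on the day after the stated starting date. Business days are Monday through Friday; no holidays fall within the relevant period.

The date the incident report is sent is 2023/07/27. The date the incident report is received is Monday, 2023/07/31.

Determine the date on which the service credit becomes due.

2023/09/28

Adding 15 calendar days to 2023/07/31 gives 2023/08/15, which is the last day of the resolution window.
Adding 16 calendar days to 2023/08/15 gives 2023/08/31, which is the last day of the waiting period.
The date on which the service credit becomes due: counting 20 business days from Thursday, 2023/08/31 (Sep 1, Sep 4, Sep 5, Sep 6, …, Sep 26, Sep 27, Sep 28, skipping weekends) reaches Thursday, 2023/09/28.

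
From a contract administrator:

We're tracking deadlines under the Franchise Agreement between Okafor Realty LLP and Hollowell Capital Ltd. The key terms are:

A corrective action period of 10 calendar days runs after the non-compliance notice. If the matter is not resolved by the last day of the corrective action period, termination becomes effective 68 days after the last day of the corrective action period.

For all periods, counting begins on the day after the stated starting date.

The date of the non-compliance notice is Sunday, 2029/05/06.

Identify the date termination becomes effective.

2029/07/23

The last day of the corrective action period: 10 calendar days after 2029/05/06 is 2029/05/16.
Adding 68 calendar days to 2029/05/16 gives 2029/07/23, which is the date termination becomes effective.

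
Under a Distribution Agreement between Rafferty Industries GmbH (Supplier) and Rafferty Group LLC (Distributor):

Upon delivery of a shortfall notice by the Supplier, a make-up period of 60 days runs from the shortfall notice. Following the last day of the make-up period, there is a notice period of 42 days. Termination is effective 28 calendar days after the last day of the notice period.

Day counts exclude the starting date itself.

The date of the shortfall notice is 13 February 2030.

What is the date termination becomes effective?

23 June 2030

The last day of the make-up period: 13 February 2030 + 60 days = 14 April 2030.
The last day of the notice period: 42 calendar days after 14 April 2030 is 26 May 2030.
The date termination becomes effective: 28 calendar days after 26 May 2030 is 23 June 2030.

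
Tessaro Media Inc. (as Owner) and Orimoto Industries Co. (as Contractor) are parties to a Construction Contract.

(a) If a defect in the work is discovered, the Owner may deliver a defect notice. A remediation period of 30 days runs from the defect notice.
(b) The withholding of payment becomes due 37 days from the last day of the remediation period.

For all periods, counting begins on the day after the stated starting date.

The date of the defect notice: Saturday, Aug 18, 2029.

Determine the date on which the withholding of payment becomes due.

Oct 24, 2029

The last day of the remediation period: Aug 18, 2029 + 30 days = Sep 17, 2029.
Adding 37 calendar days to Sep 17, 2029 gives Oct 24, 2029, which is the date on which the withholding of payment becomes due.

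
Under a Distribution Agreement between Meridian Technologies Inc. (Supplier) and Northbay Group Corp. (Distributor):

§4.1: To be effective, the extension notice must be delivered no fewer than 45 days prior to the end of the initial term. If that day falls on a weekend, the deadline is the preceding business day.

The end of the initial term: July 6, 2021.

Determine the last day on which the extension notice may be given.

May 21, 2021

Counting back 45 calendar days from July 6, 2021 gives May 22, 2021. That is a Saturday, so the deadline moves back to Friday, May 21, 2021.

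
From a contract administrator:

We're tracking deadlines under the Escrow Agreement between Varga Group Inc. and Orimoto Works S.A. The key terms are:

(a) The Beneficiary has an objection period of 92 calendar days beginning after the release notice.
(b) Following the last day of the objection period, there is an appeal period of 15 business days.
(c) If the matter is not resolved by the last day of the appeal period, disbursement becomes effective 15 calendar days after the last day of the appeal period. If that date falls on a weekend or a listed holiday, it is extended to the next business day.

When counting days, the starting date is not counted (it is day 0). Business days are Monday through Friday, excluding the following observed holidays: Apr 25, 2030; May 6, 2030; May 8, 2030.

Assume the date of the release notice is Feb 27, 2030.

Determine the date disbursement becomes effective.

The last day of the objection period: 92 calendar days after Feb 27, 2030 is May 30, 2030.
The last day of the appeal period: 15 business days after Thursday, May 30, 2030, skipping weekends — May 31, Jun 3, Jun 4, Jun 5, …, Jun 18, Jun 19, Jun 20 — lands on Thursday, Jun 20, 2030.
Adding 15 calendar days to Jun 20, 2030 gives Jul 5, 2030, which is the date disbursement becomes effective. Jul 5, 2030 is a Friday and is not a listed holiday, so no roll-forward applies.

Jul 5, 2030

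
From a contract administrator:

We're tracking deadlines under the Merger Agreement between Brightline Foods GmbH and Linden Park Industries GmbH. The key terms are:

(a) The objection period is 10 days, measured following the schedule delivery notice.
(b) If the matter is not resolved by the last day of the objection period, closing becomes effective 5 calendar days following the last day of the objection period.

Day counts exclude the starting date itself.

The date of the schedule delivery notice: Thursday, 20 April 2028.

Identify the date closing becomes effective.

The last day of the objection period: 20 April 2028 + 10 days = 30 April 2028.
Adding 5 calendar days to 30 April 2028 gives 5 May 2028, which is the date closing becomes effective.

5 May 2028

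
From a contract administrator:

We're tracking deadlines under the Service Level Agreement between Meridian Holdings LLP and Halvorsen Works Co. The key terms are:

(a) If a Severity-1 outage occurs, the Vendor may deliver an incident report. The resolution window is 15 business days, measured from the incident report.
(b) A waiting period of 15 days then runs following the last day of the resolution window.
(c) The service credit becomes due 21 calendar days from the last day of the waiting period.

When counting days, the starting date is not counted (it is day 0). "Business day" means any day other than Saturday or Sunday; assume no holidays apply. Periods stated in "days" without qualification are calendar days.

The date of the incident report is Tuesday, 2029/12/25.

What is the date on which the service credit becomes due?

2030/02/20

The last day of the resolution window: counting 15 business days from Tuesday, 2029/12/25 (Dec 26, Dec 27, Dec 28, Dec 31, …, Jan 11, Jan 14, Jan 15, skipping weekends) reaches Tuesday, 2030/01/15.
The last day of the waiting period: 15 calendar days after 2030/01/15 is 2030/01/30.
Adding 21 calendar days to 2030/01/30 gives 2030/02/20, which is the date on which the service credit becomes due.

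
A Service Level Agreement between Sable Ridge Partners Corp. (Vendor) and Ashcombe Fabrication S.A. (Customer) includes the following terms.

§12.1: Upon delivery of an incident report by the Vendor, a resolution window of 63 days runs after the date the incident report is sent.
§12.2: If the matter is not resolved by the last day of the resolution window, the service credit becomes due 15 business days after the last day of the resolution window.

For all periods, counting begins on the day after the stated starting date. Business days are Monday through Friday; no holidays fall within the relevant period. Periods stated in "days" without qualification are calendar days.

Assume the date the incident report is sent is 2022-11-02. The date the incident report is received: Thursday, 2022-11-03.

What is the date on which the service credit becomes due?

Adding 63 calendar days to 2022-11-02 gives 2023-01-04, which is the last day of the resolution window.
The date on which the service credit becomes due: 15 business days after Wednesday, 2023-01-04, skipping weekends — Jan 5, Jan 6, Jan 9, Jan 10, …, Jan 23, Jan 24, Jan 25 — lands on Wednesday, 2023-01-25.

2023-01-25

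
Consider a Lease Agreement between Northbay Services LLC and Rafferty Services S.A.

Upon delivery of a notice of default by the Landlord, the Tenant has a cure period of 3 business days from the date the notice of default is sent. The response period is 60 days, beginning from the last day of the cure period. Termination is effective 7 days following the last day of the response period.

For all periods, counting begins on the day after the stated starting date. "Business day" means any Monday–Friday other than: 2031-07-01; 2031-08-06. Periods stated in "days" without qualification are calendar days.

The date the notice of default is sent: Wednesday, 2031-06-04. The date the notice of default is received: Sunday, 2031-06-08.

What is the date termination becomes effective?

From Wednesday, 2031-06-04, 3 business days (Jun 5, Jun 6, Jun 9, skipping weekends) brings us to Monday, 2031-06-09, which is the last day of the cure period.
The last day of the response period: 2031-06-09 + 60 days = 2031-08-08.
The date termination becomes effective: 2031-08-08 + 7 days = 2031-08-15.

2031-08-15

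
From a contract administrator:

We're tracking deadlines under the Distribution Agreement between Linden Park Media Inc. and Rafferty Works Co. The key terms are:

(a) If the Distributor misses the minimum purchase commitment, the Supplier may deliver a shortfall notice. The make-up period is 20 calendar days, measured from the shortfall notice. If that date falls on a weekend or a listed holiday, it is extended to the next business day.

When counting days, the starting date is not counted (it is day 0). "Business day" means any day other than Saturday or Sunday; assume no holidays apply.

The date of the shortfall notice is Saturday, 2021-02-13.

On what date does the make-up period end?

2021-03-05

The last day of the make-up period: 20 calendar days after 2021-02-13 is 2021-03-05. 2021-03-05 is a Friday, so no roll-forward applies.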